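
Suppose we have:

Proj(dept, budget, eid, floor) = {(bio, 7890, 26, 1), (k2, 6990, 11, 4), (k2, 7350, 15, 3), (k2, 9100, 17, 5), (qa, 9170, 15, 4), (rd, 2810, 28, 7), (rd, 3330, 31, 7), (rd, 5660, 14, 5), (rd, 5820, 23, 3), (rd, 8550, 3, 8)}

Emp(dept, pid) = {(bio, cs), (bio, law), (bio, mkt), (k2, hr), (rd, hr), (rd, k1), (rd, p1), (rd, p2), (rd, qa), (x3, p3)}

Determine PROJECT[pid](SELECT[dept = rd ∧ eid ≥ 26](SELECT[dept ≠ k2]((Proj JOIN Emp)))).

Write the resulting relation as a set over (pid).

Natural join on dept: {(bio, 7890, 26, 1, cs), (bio, 7890, 26, 1, law), (bio, 7890, 26, 1, mkt), (k2, 6990, 11, 4, hr), (k2, 7350, 15, 3, hr), (k2, 9100, 17, 5, hr), (rd, 2810, 28, 7, hr), (rd, 2810, 28, 7, k1), (rd, 2810, 28, 7, p1), (rd, 2810, 28, 7, p2), (rd, 2810, 28, 7, qa), (rd, 3330, 31, 7, hr), (rd, 3330, 31, 7, k1), (rd, 3330, 31, 7, p1), (rd, 3330, 31, 7, p2), (rd, 3330, 31, 7, qa), (rd, 5660, 14, 5, hr), (rd, 5660, 14, 5, k1), (rd, 5660, 14, 5, p1), (rd, 5660, 14, 5, p2), (rd, 5660, 14, 5, qa), (rd, 5820, 23, 3, hr), (rd, 5820, 23, 3, k1), (rd, 5820, 23, 3, p1), (rd, 5820, 23, 3, p2), (rd, 5820, 23, 3, qa), (rd, 8550, 3, 8, hr), (rd, 8550, 3, 8, k1), (rd, 8550, 3, 8, p1), (rd, 8550, 3, 8, p2), (rd, 8550, 3, 8, qa)}
Selection dept ≠ k2: {(bio, 7890, 26, 1, cs), (bio, 7890, 26, 1, law), (bio, 7890, 26, 1, mkt), (rd, 2810, 28, 7, hr), (rd, 2810, 28, 7, k1), (rd, 2810, 28, 7, p1), (rd, 2810, 28, 7, p2), (rd, 2810, 28, 7, qa), (rd, 3330, 31, 7, hr), (rd, 3330, 31, 7, k1), (rd, 3330, 31, 7, p1), (rd, 3330, 31, 7, p2), (rd, 3330, 31, 7, qa), (rd, 5660, 14, 5, hr), (rd, 5660, 14, 5, k1), (rd, 5660, 14, 5, p1), (rd, 5660, 14, 5, p2), (rd, 5660, 14, 5, qa), (rd, 5820, 23, 3, hr), (rd, 5820, 23, 3, k1), (rd, 5820, 23, 3, p1), (rd, 5820, 23, 3, p2), (rd, 5820, 23, 3, qa), (rd, 8550, 3, 8, hr), (rd, 8550, 3, 8, k1), (rd, 8550, 3, 8, p1), (rd, 8550, 3, 8, p2), (rd, 8550, 3, 8, qa)}
Selection dept = rd ∧ eid ≥ 26: {(rd, 2810, 28, 7, hr), (rd, 2810, 28, 7, k1), (rd, 2810, 28, 7, p1), (rd, 2810, 28, 7, p2), (rd, 2810, 28, 7, qa), (rd, 3330, 31, 7, hr), (rd, 3330, 31, 7, k1), (rd, 3330, 31, 7, p1), (rd, 3330, 31, 7, p2), (rd, 3330, 31, 7, qa)}
π_{pid} gives {hr, k1, p1, p2, qa} (5 duplicate(s) eliminated).

{hr, k1, p1, p2, qa}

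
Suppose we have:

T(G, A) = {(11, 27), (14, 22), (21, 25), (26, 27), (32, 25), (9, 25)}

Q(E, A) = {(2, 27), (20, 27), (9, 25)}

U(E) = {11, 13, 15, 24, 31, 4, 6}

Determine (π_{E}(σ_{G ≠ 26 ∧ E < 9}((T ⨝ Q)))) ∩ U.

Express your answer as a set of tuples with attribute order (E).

T ⋈ Q (natural join on A): {(11, 27, 2), (11, 27, 20), (21, 25, 9), (26, 27, 2), (26, 27, 20), (32, 25, 9), (9, 25, 9)}
σ[G ≠ 26 ∧ E < 9]: keep tuples satisfying G ≠ 26 ∧ E < 9 → {(11, 27, 2)}
Projecting to E: {2}
Intersection: {2} with {11, 13, 15, 24, 31, 4, 6} → {}

{}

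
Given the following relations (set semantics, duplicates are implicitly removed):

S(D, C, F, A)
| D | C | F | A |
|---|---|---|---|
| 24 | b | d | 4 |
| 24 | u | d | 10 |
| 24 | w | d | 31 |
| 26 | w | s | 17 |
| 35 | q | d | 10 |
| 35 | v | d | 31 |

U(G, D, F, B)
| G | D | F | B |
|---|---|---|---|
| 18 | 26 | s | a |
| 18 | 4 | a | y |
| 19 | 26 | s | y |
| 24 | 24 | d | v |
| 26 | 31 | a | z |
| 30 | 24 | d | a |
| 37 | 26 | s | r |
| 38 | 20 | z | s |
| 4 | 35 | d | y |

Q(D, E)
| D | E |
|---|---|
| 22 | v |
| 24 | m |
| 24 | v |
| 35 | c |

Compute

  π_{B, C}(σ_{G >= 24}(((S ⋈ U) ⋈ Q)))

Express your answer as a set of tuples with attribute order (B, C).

{(a, b), (a, u), (a, w), (v, b), (v, u), (v, w)}

Natural join on D, F: {(24, b, d, 4, 24, v), (24, b, d, 4, 30, a), (24, u, d, 10, 24, v), (24, u, d, 10, 30, a), (24, w, d, 31, 24, v), (24, w, d, 31, 30, a), (26, w, s, 17, 18, a), (26, w, s, 17, 19, y), (26, w, s, 17, 37, r), (35, q, d, 10, 4, y), (35, v, d, 31, 4, y)}
Natural join on D: {(24, b, d, 4, 24, v, m), (24, b, d, 4, 24, v, v), (24, b, d, 4, 30, a, m), (24, b, d, 4, 30, a, v), (24, u, d, 10, 24, v, m), (24, u, d, 10, 24, v, v), (24, u, d, 10, 30, a, m), (24, u, d, 10, 30, a, v), (24, w, d, 31, 24, v, m), (24, w, d, 31, 24, v, v), (24, w, d, 31, 30, a, m), (24, w, d, 31, 30, a, v), (35, q, d, 10, 4, y, c), (35, v, d, 31, 4, y, c)}
σ[G >= 24]: keep tuples satisfying G >= 24 → {(24, b, d, 4, 24, v, m), (24, b, d, 4, 24, v, v), (24, b, d, 4, 30, a, m), (24, b, d, 4, 30, a, v), (24, u, d, 10, 24, v, m), (24, u, d, 10, 24, v, v), (24, u, d, 10, 30, a, m), (24, u, d, 10, 30, a, v), (24, w, d, 31, 24, v, m), (24, w, d, 31, 24, v, v), (24, w, d, 31, 30, a, m), (24, w, d, 31, 30, a, v)}
π_{B, C} gives {(a, b), (a, u), (a, w), (v, b), (v, u), (v, w)} (6 duplicate(s) eliminated).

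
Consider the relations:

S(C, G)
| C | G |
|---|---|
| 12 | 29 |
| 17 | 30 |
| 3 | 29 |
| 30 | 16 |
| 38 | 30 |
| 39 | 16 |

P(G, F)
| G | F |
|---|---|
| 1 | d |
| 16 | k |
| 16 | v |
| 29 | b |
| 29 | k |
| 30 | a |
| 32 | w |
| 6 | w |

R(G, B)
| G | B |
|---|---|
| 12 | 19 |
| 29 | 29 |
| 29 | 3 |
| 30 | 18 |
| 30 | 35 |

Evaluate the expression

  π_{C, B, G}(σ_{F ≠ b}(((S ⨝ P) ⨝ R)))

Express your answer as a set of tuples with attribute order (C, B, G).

{(12, 29, 29), (12, 3, 29), (17, 18, 30), (17, 35, 30), (3, 29, 29), (3, 3, 29), (38, 18, 30), (38, 35, 30)}

Natural join on G: {(12, 29, b), (12, 29, k), (17, 30, a), (3, 29, b), (3, 29, k), (30, 16, k), (30, 16, v), (38, 30, a), (39, 16, k), (39, 16, v)}
Natural join on G: {(12, 29, b, 29), (12, 29, b, 3), (12, 29, k, 29), (12, 29, k, 3), (17, 30, a, 18), (17, 30, a, 35), (3, 29, b, 29), (3, 29, b, 3), (3, 29, k, 29), (3, 29, k, 3), (38, 30, a, 18), (38, 30, a, 35)}
Selection F ≠ b: {(12, 29, k, 29), (12, 29, k, 3), (17, 30, a, 18), (17, 30, a, 35), (3, 29, k, 29), (3, 29, k, 3), (38, 30, a, 18), (38, 30, a, 35)}
Projecting to C, B, G: {(12, 29, 29), (12, 3, 29), (17, 18, 30), (17, 35, 30), (3, 29, 29), (3, 3, 29), (38, 18, 30), (38, 35, 30)}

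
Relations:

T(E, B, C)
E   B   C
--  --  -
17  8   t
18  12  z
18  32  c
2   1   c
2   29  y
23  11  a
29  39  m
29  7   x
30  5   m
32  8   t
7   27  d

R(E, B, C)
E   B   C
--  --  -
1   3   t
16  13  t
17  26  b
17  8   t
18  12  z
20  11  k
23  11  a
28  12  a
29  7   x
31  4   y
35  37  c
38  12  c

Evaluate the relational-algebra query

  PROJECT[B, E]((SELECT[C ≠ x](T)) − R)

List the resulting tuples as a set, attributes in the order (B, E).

{(1, 2), (27, 7), (29, 2), (32, 18), (39, 29), (5, 30), (8, 32)}

Filtering on C ≠ x leaves {(17, 8, t), (18, 12, z), (18, 32, c), (2, 1, c), (2, 29, y), (23, 11, a), (29, 39, m), (30, 5, m), (32, 8, t), (7, 27, d)}.
Difference: {(17, 8, t), (18, 12, z), (18, 32, c), (2, 1, c), (2, 29, y), (23, 11, a), (29, 39, m), (30, 5, m), (32, 8, t), (7, 27, d)} with {(1, 3, t), (16, 13, t), (17, 26, b), (17, 8, t), (18, 12, z), (20, 11, k), (23, 11, a), (28, 12, a), (29, 7, x), (31, 4, y), (35, 37, c), (38, 12, c)} → {(18, 32, c), (2, 1, c), (2, 29, y), (29, 39, m), (30, 5, m), (32, 8, t), (7, 27, d)}
Keep only column(s) B, E: {(1, 2), (27, 7), (29, 2), (32, 18), (39, 29), (5, 30), (8, 32)}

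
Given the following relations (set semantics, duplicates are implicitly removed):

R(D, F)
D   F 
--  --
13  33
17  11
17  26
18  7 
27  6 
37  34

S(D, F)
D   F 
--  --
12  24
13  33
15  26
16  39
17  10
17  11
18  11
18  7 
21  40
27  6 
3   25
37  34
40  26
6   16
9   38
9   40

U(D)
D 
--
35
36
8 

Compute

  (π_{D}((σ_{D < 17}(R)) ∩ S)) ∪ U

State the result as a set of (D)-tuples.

{13, 35, 36, 8}

Selection D < 17: {(13, 33)}
Taking the intersection: {(13, 33)}
Projecting to D: {13}
Taking the union: {13, 35, 36, 8}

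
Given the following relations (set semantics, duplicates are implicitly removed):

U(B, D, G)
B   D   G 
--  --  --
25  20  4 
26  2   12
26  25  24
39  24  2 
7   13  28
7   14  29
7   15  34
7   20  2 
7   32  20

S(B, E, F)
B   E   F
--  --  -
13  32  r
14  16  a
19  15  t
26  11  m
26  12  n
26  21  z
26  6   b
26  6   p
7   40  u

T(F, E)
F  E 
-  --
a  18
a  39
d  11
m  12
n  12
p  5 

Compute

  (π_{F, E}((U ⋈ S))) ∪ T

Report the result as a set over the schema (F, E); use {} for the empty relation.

Natural join on B: {(26, 2, 12, 11, m), (26, 2, 12, 12, n), (26, 2, 12, 21, z), (26, 2, 12, 6, b), (26, 2, 12, 6, p), (26, 25, 24, 11, m), (26, 25, 24, 12, n), (26, 25, 24, 21, z), (26, 25, 24, 6, b), (26, 25, 24, 6, p), (7, 13, 28, 40, u), (7, 14, 29, 40, u), (7, 15, 34, 40, u), (7, 20, 2, 40, u), (7, 32, 20, 40, u)}
π[F, E]: project onto (F, E) (9 duplicate(s) eliminated) → {(b, 6), (m, 11), (n, 12), (p, 6), (u, 40), (z, 21)}
Taking the union: {(a, 18), (a, 39), (b, 6), (d, 11), (m, 11), (m, 12), (n, 12), (p, 5), (p, 6), (u, 40), (z, 21)}

{(a, 18), (a, 39), (b, 6), (d, 11), (m, 11), (m, 12), (n, 12), (p, 5), (p, 6), (u, 40), (z, 21)}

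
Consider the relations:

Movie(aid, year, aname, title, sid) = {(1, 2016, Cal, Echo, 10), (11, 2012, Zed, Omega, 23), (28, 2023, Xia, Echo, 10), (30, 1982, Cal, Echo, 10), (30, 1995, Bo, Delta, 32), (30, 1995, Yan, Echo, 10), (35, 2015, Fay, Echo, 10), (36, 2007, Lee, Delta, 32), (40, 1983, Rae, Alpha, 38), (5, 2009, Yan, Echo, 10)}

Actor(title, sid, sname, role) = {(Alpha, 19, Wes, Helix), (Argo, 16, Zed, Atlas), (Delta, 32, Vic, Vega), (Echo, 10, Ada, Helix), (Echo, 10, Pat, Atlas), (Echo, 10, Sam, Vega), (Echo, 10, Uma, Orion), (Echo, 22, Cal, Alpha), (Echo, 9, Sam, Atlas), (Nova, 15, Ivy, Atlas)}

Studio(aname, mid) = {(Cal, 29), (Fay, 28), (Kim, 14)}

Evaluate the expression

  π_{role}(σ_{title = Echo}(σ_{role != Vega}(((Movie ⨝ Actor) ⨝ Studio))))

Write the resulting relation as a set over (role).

{Atlas, Helix, Orion}

Joining Movie and Actor on title, sid yields {(1, 2016, Cal, Echo, 10, Ada, Helix), (1, 2016, Cal, Echo, 10, Pat, Atlas), (1, 2016, Cal, Echo, 10, Sam, Vega), (1, 2016, Cal, Echo, 10, Uma, Orion), (28, 2023, Xia, Echo, 10, Ada, Helix), (28, 2023, Xia, Echo, 10, Pat, Atlas), (28, 2023, Xia, Echo, 10, Sam, Vega), (28, 2023, Xia, Echo, 10, Uma, Orion), (30, 1982, Cal, Echo, 10, Ada, Helix), (30, 1982, Cal, Echo, 10, Pat, Atlas), (30, 1982, Cal, Echo, 10, Sam, Vega), (30, 1982, Cal, Echo, 10, Uma, Orion), (30, 1995, Bo, Delta, 32, Vic, Vega), (30, 1995, Yan, Echo, 10, Ada, Helix), (30, 1995, Yan, Echo, 10, Pat, Atlas), (30, 1995, Yan, Echo, 10, Sam, Vega), (30, 1995, Yan, Echo, 10, Uma, Orion), (35, 2015, Fay, Echo, 10, Ada, Helix), (35, 2015, Fay, Echo, 10, Pat, Atlas), (35, 2015, Fay, Echo, 10, Sam, Vega), (35, 2015, Fay, Echo, 10, Uma, Orion), (36, 2007, Lee, Delta, 32, Vic, Vega), (5, 2009, Yan, Echo, 10, Ada, Helix), (5, 2009, Yan, Echo, 10, Pat, Atlas), (5, 2009, Yan, Echo, 10, Sam, Vega), (5, 2009, Yan, Echo, 10, Uma, Orion)}.
Joining (Movie ⨝ Actor) and Studio on aname yields {(1, 2016, Cal, Echo, 10, Ada, Helix, 29), (1, 2016, Cal, Echo, 10, Pat, Atlas, 29), (1, 2016, Cal, Echo, 10, Sam, Vega, 29), (1, 2016, Cal, Echo, 10, Uma, Orion, 29), (30, 1982, Cal, Echo, 10, Ada, Helix, 29), (30, 1982, Cal, Echo, 10, Pat, Atlas, 29), (30, 1982, Cal, Echo, 10, Sam, Vega, 29), (30, 1982, Cal, Echo, 10, Uma, Orion, 29), (35, 2015, Fay, Echo, 10, Ada, Helix, 28), (35, 2015, Fay, Echo, 10, Pat, Atlas, 28), (35, 2015, Fay, Echo, 10, Sam, Vega, 28), (35, 2015, Fay, Echo, 10, Uma, Orion, 28)}.
Apply σ_{role != Vega}; surviving tuples: {(1, 2016, Cal, Echo, 10, Ada, Helix, 29), (1, 2016, Cal, Echo, 10, Pat, Atlas, 29), (1, 2016, Cal, Echo, 10, Uma, Orion, 29), (30, 1982, Cal, Echo, 10, Ada, Helix, 29), (30, 1982, Cal, Echo, 10, Pat, Atlas, 29), (30, 1982, Cal, Echo, 10, Uma, Orion, 29), (35, 2015, Fay, Echo, 10, Ada, Helix, 28), (35, 2015, Fay, Echo, 10, Pat, Atlas, 28), (35, 2015, Fay, Echo, 10, Uma, Orion, 28)}
Apply σ_{title = Echo}; surviving tuples: {(1, 2016, Cal, Echo, 10, Ada, Helix, 29), (1, 2016, Cal, Echo, 10, Pat, Atlas, 29), (1, 2016, Cal, Echo, 10, Uma, Orion, 29), (30, 1982, Cal, Echo, 10, Ada, Helix, 29), (30, 1982, Cal, Echo, 10, Pat, Atlas, 29), (30, 1982, Cal, Echo, 10, Uma, Orion, 29), (35, 2015, Fay, Echo, 10, Ada, Helix, 28), (35, 2015, Fay, Echo, 10, Pat, Atlas, 28), (35, 2015, Fay, Echo, 10, Uma, Orion, 28)}
π_{role} gives {Atlas, Helix, Orion} (6 duplicate(s) eliminated).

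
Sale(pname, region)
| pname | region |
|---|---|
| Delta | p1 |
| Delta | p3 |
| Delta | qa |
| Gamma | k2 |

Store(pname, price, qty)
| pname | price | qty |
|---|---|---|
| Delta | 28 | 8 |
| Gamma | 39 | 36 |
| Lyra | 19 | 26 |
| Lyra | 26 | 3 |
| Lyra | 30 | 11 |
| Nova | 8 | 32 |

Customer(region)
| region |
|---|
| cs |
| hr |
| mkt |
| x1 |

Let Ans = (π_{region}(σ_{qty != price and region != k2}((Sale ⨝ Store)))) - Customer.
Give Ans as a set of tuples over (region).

{p1, p3, qa}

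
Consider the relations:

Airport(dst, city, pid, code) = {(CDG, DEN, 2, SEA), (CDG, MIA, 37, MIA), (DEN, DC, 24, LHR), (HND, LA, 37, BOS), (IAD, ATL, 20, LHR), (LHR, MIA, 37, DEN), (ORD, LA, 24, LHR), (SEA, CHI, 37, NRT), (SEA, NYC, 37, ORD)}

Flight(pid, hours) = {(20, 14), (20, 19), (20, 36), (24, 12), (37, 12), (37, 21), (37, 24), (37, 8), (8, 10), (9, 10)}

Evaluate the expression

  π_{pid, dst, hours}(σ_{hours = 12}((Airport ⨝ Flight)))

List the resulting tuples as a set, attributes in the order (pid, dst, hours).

{(24, DEN, 12), (24, ORD, 12), (37, CDG, 12), (37, HND, 12), (37, LHR, 12), (37, SEA, 12)}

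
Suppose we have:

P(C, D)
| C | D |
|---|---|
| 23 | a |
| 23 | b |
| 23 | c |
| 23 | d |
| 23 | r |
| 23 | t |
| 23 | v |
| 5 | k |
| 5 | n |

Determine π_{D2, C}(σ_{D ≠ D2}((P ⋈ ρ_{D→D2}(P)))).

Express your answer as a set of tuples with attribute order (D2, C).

{(a, 23), (b, 23), (c, 23), (d, 23), (k, 5), (n, 5), (r, 23), (t, 23), (v, 23)}

ρ[D→D2]: schema becomes (C, D2); tuples unchanged.
P ⋈ ρ_{D→D2}(P) (natural join on C): {(23, a, a), (23, a, b), (23, a, c), (23, a, d), (23, a, r), (23, a, t), (23, a, v), (23, b, a), (23, b, b), (23, b, c), (23, b, d), (23, b, r), (23, b, t), (23, b, v), (23, c, a), (23, c, b), (23, c, c), (23, c, d), (23, c, r), (23, c, t), (23, c, v), (23, d, a), (23, d, b), (23, d, c), (23, d, d), (23, d, r), (23, d, t), (23, d, v), (23, r, a), (23, r, b), (23, r, c), (23, r, d), (23, r, r), (23, r, t), (23, r, v), (23, t, a), (23, t, b), (23, t, c), (23, t, d), (23, t, r), (23, t, t), (23, t, v), (23, v, a), (23, v, b), (23, v, c), (23, v, d), (23, v, r), (23, v, t), (23, v, v), (5, k, k), (5, k, n), (5, n, k), (5, n, n)}
σ[D ≠ D2]: keep tuples satisfying D ≠ D2 → {(23, a, b), (23, a, c), (23, a, d), (23, a, r), (23, a, t), (23, a, v), (23, b, a), (23, b, c), (23, b, d), (23, b, r), (23, b, t), (23, b, v), (23, c, a), (23, c, b), (23, c, d), (23, c, r), (23, c, t), (23, c, v), (23, d, a), (23, d, b), (23, d, c), (23, d, r), (23, d, t), (23, d, v), (23, r, a), (23, r, b), (23, r, c), (23, r, d), (23, r, t), (23, r, v), (23, t, a), (23, t, b), (23, t, c), (23, t, d), (23, t, r), (23, t, v), (23, v, a), (23, v, b), (23, v, c), (23, v, d), (23, v, r), (23, v, t), (5, k, n), (5, n, k)}
π_{D2, C} gives {(a, 23), (b, 23), (c, 23), (d, 23), (k, 5), (n, 5), (r, 23), (t, 23), (v, 23)} (35 duplicate(s) eliminated).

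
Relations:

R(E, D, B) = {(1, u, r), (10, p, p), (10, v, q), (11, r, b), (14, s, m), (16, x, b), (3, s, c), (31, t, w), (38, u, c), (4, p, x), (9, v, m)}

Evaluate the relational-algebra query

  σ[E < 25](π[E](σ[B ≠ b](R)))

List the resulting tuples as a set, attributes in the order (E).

{1, 10, 14, 3, 4, 9}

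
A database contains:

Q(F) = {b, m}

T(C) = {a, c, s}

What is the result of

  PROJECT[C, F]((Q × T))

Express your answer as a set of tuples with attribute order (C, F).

Q × T: Cartesian product, 2·3 = 6 tuples over (F, C).
π[C, F]: project onto (C, F) → {(a, b), (a, m), (c, b), (c, m), (s, b), (s, m)}

{(a, b), (a, m), (c, b), (c, m), (s, b), (s, m)}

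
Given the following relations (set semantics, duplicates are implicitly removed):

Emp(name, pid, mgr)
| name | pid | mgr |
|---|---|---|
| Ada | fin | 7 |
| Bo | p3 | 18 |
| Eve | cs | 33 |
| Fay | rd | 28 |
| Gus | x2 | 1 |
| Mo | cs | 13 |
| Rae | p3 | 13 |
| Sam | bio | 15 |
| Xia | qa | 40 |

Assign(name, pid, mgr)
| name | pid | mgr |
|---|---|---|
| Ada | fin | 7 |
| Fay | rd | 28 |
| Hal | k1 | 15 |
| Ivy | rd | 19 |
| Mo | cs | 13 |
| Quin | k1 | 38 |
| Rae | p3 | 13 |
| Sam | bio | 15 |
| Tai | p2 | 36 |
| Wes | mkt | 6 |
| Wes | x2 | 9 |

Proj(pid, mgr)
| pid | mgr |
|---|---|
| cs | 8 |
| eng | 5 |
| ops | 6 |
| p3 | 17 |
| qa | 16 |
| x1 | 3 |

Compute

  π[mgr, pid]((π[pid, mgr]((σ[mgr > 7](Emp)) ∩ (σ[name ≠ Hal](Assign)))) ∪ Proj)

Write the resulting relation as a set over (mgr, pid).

{(13, cs), (13, p3), (15, bio), (16, qa), (17, p3), (28, rd), (3, x1), (5, eng), (6, ops), (8, cs)}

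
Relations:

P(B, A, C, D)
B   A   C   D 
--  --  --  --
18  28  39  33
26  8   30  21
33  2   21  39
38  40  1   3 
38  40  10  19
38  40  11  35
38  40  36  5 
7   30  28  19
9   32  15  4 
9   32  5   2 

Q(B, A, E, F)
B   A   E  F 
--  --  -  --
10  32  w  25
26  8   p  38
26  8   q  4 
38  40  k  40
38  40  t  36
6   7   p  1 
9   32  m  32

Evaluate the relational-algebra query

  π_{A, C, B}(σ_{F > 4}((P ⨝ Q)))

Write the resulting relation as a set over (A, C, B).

Natural join on B, A: {(26, 8, 30, 21, p, 38), (26, 8, 30, 21, q, 4), (38, 40, 1, 3, k, 40), (38, 40, 1, 3, t, 36), (38, 40, 10, 19, k, 40), (38, 40, 10, 19, t, 36), (38, 40, 11, 35, k, 40), (38, 40, 11, 35, t, 36), (38, 40, 36, 5, k, 40), (38, 40, 36, 5, t, 36), (9, 32, 15, 4, m, 32), (9, 32, 5, 2, m, 32)}
Apply σ_{F > 4}; surviving tuples: {(26, 8, 30, 21, p, 38), (38, 40, 1, 3, k, 40), (38, 40, 1, 3, t, 36), (38, 40, 10, 19, k, 40), (38, 40, 10, 19, t, 36), (38, 40, 11, 35, k, 40), (38, 40, 11, 35, t, 36), (38, 40, 36, 5, k, 40), (38, 40, 36, 5, t, 36), (9, 32, 15, 4, m, 32), (9, 32, 5, 2, m, 32)}
π[A, C, B]: project onto (A, C, B) (4 duplicate(s) eliminated) → {(32, 15, 9), (32, 5, 9), (40, 1, 38), (40, 10, 38), (40, 11, 38), (40, 36, 38), (8, 30, 26)}

{(32, 15, 9), (32, 5, 9), (40, 1, 38), (40, 10, 38), (40, 11, 38), (40, 36, 38), (8, 30, 26)}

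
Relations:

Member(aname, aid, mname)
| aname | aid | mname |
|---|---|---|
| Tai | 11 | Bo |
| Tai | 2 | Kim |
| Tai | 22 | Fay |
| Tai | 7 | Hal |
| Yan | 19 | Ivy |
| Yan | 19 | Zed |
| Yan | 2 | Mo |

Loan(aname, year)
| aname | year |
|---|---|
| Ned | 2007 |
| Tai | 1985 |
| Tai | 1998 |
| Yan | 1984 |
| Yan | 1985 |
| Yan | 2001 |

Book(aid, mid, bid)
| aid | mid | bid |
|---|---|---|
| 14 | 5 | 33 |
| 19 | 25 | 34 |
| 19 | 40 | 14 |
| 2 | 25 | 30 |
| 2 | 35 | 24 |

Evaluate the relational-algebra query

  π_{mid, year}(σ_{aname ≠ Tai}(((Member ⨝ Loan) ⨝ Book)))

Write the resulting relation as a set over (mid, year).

{(25, 1984), (25, 1985), (25, 2001), (35, 1984), (35, 1985), (35, 2001), (40, 1984), (40, 1985), (40, 2001)}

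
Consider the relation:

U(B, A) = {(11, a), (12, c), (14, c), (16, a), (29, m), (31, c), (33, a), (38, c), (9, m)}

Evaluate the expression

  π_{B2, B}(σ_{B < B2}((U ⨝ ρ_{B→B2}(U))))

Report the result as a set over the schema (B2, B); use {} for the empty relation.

{(14, 12), (16, 11), (29, 9), (31, 12), (31, 14), (33, 11), (33, 16), (38, 12), (38, 14), (38, 31)}

ρ[B→B2]: schema becomes (B2, A); tuples unchanged.
Joining U and ρ_{B→B2}(U) on A yields {(11, a, 11), (11, a, 16), (11, a, 33), (12, c, 12), (12, c, 14), (12, c, 31), (12, c, 38), (14, c, 12), (14, c, 14), (14, c, 31), (14, c, 38), (16, a, 11), (16, a, 16), (16, a, 33), (29, m, 29), (29, m, 9), (31, c, 12), (31, c, 14), (31, c, 31), (31, c, 38), (33, a, 11), (33, a, 16), (33, a, 33), (38, c, 12), (38, c, 14), (38, c, 31), (38, c, 38), (9, m, 29), (9, m, 9)}.
Filtering on B < B2 leaves {(11, a, 16), (11, a, 33), (12, c, 14), (12, c, 31), (12, c, 38), (14, c, 31), (14, c, 38), (16, a, 33), (31, c, 38), (9, m, 29)}.
Projecting to B2, B: {(14, 12), (16, 11), (29, 9), (31, 12), (31, 14), (33, 11), (33, 16), (38, 12), (38, 14), (38, 31)}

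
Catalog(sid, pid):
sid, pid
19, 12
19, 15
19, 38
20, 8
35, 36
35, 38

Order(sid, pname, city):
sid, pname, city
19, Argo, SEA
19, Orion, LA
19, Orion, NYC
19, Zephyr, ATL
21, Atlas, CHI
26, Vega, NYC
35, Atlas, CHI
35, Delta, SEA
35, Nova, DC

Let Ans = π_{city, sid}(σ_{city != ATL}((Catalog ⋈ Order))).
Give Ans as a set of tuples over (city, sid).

{(CHI, 35), (DC, 35), (LA, 19), (NYC, 19), (SEA, 19), (SEA, 35)}

Joining Catalog and Order on sid yields {(19, 12, Argo, SEA), (19, 12, Orion, LA), (19, 12, Orion, NYC), (19, 12, Zephyr, ATL), (19, 15, Argo, SEA), (19, 15, Orion, LA), (19, 15, Orion, NYC), (19, 15, Zephyr, ATL), (19, 38, Argo, SEA), (19, 38, Orion, LA), (19, 38, Orion, NYC), (19, 38, Zephyr, ATL), (35, 36, Atlas, CHI), (35, 36, Delta, SEA), (35, 36, Nova, DC), (35, 38, Atlas, CHI), (35, 38, Delta, SEA), (35, 38, Nova, DC)}.
Filtering on city != ATL leaves {(19, 12, Argo, SEA), (19, 12, Orion, LA), (19, 12, Orion, NYC), (19, 15, Argo, SEA), (19, 15, Orion, LA), (19, 15, Orion, NYC), (19, 38, Argo, SEA), (19, 38, Orion, LA), (19, 38, Orion, NYC), (35, 36, Atlas, CHI), (35, 36, Delta, SEA), (35, 36, Nova, DC), (35, 38, Atlas, CHI), (35, 38, Delta, SEA), (35, 38, Nova, DC)}.
Keep only column(s) city, sid (9 duplicate(s) eliminated): {(CHI, 35), (DC, 35), (LA, 19), (NYC, 19), (SEA, 19), (SEA, 35)}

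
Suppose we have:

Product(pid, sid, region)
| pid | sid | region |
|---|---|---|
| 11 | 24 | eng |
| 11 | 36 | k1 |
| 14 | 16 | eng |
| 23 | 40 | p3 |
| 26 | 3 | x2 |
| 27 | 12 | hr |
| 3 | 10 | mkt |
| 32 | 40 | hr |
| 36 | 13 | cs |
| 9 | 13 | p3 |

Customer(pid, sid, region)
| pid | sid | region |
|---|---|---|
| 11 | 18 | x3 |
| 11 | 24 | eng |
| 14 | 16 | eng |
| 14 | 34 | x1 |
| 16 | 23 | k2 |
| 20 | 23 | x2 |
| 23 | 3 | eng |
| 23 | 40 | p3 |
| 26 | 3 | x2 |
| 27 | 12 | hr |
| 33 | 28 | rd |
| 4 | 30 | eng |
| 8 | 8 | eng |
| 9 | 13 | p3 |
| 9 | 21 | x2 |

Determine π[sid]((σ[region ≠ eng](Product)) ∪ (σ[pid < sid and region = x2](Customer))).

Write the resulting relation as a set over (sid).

σ[region ≠ eng]: keep tuples satisfying region ≠ eng → {(11, 36, k1), (23, 40, p3), (26, 3, x2), (27, 12, hr), (3, 10, mkt), (32, 40, hr), (36, 13, cs), (9, 13, p3)}
σ[pid < sid and region = x2]: keep tuples satisfying pid < sid and region = x2 → {(20, 23, x2), (9, 21, x2)}
Set union of the two operands is {(11, 36, k1), (20, 23, x2), (23, 40, p3), (26, 3, x2), (27, 12, hr), (3, 10, mkt), (32, 40, hr), (36, 13, cs), (9, 13, p3), (9, 21, x2)}.
π[sid]: project onto (sid) (2 duplicate(s) eliminated) → {10, 12, 13, 21, 23, 3, 36, 40}

{10, 12, 13, 21, 23, 3, 36, 40}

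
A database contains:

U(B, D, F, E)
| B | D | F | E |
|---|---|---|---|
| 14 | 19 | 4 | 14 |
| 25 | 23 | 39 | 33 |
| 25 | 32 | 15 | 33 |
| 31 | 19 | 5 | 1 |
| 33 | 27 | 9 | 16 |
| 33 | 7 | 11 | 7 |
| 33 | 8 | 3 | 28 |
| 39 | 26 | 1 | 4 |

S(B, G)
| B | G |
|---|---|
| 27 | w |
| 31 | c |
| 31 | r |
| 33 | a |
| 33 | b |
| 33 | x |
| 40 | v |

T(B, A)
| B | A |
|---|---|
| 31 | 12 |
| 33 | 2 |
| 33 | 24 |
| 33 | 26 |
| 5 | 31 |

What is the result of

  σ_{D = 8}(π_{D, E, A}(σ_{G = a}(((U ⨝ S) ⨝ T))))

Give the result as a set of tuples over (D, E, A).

Joining U and S on B yields {(31, 19, 5, 1, c), (31, 19, 5, 1, r), (33, 27, 9, 16, a), (33, 27, 9, 16, b), (33, 27, 9, 16, x), (33, 7, 11, 7, a), (33, 7, 11, 7, b), (33, 7, 11, 7, x), (33, 8, 3, 28, a), (33, 8, 3, 28, b), (33, 8, 3, 28, x)}.
Joining (U ⨝ S) and T on B yields {(31, 19, 5, 1, c, 12), (31, 19, 5, 1, r, 12), (33, 27, 9, 16, a, 2), (33, 27, 9, 16, a, 24), (33, 27, 9, 16, a, 26), (33, 27, 9, 16, b, 2), (33, 27, 9, 16, b, 24), (33, 27, 9, 16, b, 26), (33, 27, 9, 16, x, 2), (33, 27, 9, 16, x, 24), (33, 27, 9, 16, x, 26), (33, 7, 11, 7, a, 2), (33, 7, 11, 7, a, 24), (33, 7, 11, 7, a, 26), (33, 7, 11, 7, b, 2), (33, 7, 11, 7, b, 24), (33, 7, 11, 7, b, 26), (33, 7, 11, 7, x, 2), (33, 7, 11, 7, x, 24), (33, 7, 11, 7, x, 26), (33, 8, 3, 28, a, 2), (33, 8, 3, 28, a, 24), (33, 8, 3, 28, a, 26), (33, 8, 3, 28, b, 2), (33, 8, 3, 28, b, 24), (33, 8, 3, 28, b, 26), (33, 8, 3, 28, x, 2), (33, 8, 3, 28, x, 24), (33, 8, 3, 28, x, 26)}.
Filtering on G = a leaves {(33, 27, 9, 16, a, 2), (33, 27, 9, 16, a, 24), (33, 27, 9, 16, a, 26), (33, 7, 11, 7, a, 2), (33, 7, 11, 7, a, 24), (33, 7, 11, 7, a, 26), (33, 8, 3, 28, a, 2), (33, 8, 3, 28, a, 24), (33, 8, 3, 28, a, 26)}.
Keep only column(s) D, E, A: {(27, 16, 2), (27, 16, 24), (27, 16, 26), (7, 7, 2), (7, 7, 24), (7, 7, 26), (8, 28, 2), (8, 28, 24), (8, 28, 26)}
Filtering on D = 8 leaves {(8, 28, 2), (8, 28, 24), (8, 28, 26)}.

{(8, 28, 2), (8, 28, 24), (8, 28, 26)}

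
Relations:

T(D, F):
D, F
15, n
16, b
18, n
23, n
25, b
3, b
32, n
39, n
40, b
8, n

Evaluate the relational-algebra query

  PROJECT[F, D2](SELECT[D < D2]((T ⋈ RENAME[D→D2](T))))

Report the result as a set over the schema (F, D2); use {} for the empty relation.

ρ[D→D2]: schema becomes (D2, F); tuples unchanged.
T ⋈ RENAME[D→D2](T) (natural join on F): {(15, n, 15), (15, n, 18), (15, n, 23), (15, n, 32), (15, n, 39), (15, n, 8), (16, b, 16), (16, b, 25), (16, b, 3), (16, b, 40), (18, n, 15), (18, n, 18), (18, n, 23), (18, n, 32), (18, n, 39), (18, n, 8), (23, n, 15), (23, n, 18), (23, n, 23), (23, n, 32), (23, n, 39), (23, n, 8), (25, b, 16), (25, b, 25), (25, b, 3), (25, b, 40), (3, b, 16), (3, b, 25), (3, b, 3), (3, b, 40), (32, n, 15), (32, n, 18), (32, n, 23), (32, n, 32), (32, n, 39), (32, n, 8), (39, n, 15), (39, n, 18), (39, n, 23), (39, n, 32), (39, n, 39), (39, n, 8), (40, b, 16), (40, b, 25), (40, b, 3), (40, b, 40), (8, n, 15), (8, n, 18), (8, n, 23), (8, n, 32), (8, n, 39), (8, n, 8)}
σ[D < D2]: keep tuples satisfying D < D2 → {(15, n, 18), (15, n, 23), (15, n, 32), (15, n, 39), (16, b, 25), (16, b, 40), (18, n, 23), (18, n, 32), (18, n, 39), (23, n, 32), (23, n, 39), (25, b, 40), (3, b, 16), (3, b, 25), (3, b, 40), (32, n, 39), (8, n, 15), (8, n, 18), (8, n, 23), (8, n, 32), (8, n, 39)}
Projecting to F, D2 (13 duplicate(s) eliminated): {(b, 16), (b, 25), (b, 40), (n, 15), (n, 18), (n, 23), (n, 32), (n, 39)}

{(b, 16), (b, 25), (b, 40), (n, 15), (n, 18), (n, 23), (n, 32), (n, 39)}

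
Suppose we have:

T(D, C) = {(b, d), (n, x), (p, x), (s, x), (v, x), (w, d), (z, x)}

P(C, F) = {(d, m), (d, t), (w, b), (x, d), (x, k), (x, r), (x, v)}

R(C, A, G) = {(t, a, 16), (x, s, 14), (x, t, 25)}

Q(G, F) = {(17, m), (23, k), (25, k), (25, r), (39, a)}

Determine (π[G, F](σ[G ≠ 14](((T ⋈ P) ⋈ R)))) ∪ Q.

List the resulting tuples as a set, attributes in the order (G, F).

{(17, m), (23, k), (25, d), (25, k), (25, r), (25, v), (39, a)}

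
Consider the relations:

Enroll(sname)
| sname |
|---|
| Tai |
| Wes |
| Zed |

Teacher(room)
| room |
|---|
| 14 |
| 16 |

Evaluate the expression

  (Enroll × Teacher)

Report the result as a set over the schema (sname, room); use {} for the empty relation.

{(Tai, 14), (Tai, 16), (Wes, 14), (Wes, 16), (Zed, 14), (Zed, 16)}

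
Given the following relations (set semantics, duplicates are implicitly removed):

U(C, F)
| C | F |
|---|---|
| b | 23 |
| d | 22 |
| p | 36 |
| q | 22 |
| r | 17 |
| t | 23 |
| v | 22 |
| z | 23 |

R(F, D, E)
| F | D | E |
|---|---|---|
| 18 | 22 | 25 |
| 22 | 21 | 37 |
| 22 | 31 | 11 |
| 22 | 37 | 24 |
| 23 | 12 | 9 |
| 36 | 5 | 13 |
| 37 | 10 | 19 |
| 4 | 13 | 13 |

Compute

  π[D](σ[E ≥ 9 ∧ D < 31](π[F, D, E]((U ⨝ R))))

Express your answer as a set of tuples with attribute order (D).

{12, 21, 5}

Joining U and R on F yields {(b, 23, 12, 9), (d, 22, 21, 37), (d, 22, 31, 11), (d, 22, 37, 24), (p, 36, 5, 13), (q, 22, 21, 37), (q, 22, 31, 11), (q, 22, 37, 24), (t, 23, 12, 9), (v, 22, 21, 37), (v, 22, 31, 11), (v, 22, 37, 24), (z, 23, 12, 9)}.
Keep only column(s) F, D, E (8 duplicate(s) eliminated): {(22, 21, 37), (22, 31, 11), (22, 37, 24), (23, 12, 9), (36, 5, 13)}
Apply σ_{E ≥ 9 ∧ D < 31}; surviving tuples: {(22, 21, 37), (23, 12, 9), (36, 5, 13)}
Keep only column(s) D: {12, 21, 5}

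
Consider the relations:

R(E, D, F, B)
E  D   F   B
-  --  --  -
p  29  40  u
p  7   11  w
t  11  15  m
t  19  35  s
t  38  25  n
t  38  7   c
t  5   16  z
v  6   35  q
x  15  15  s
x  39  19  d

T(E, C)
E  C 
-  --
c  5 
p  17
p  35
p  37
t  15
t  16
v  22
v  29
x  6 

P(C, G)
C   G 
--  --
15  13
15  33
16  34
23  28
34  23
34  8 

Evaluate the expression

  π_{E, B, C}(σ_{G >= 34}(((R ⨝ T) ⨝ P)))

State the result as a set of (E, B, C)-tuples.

Natural join on E: {(p, 29, 40, u, 17), (p, 29, 40, u, 35), (p, 29, 40, u, 37), (p, 7, 11, w, 17), (p, 7, 11, w, 35), (p, 7, 11, w, 37), (t, 11, 15, m, 15), (t, 11, 15, m, 16), (t, 19, 35, s, 15), (t, 19, 35, s, 16), (t, 38, 25, n, 15), (t, 38, 25, n, 16), (t, 38, 7, c, 15), (t, 38, 7, c, 16), (t, 5, 16, z, 15), (t, 5, 16, z, 16), (v, 6, 35, q, 22), (v, 6, 35, q, 29), (x, 15, 15, s, 6), (x, 39, 19, d, 6)}
Natural join on C: {(t, 11, 15, m, 15, 13), (t, 11, 15, m, 15, 33), (t, 11, 15, m, 16, 34), (t, 19, 35, s, 15, 13), (t, 19, 35, s, 15, 33), (t, 19, 35, s, 16, 34), (t, 38, 25, n, 15, 13), (t, 38, 25, n, 15, 33), (t, 38, 25, n, 16, 34), (t, 38, 7, c, 15, 13), (t, 38, 7, c, 15, 33), (t, 38, 7, c, 16, 34), (t, 5, 16, z, 15, 13), (t, 5, 16, z, 15, 33), (t, 5, 16, z, 16, 34)}
Selection G >= 34: {(t, 11, 15, m, 16, 34), (t, 19, 35, s, 16, 34), (t, 38, 25, n, 16, 34), (t, 38, 7, c, 16, 34), (t, 5, 16, z, 16, 34)}
Keep only column(s) E, B, C: {(t, c, 16), (t, m, 16), (t, n, 16), (t, s, 16), (t, z, 16)}

{(t, c, 16), (t, m, 16), (t, n, 16), (t, s, 16), (t, z, 16)}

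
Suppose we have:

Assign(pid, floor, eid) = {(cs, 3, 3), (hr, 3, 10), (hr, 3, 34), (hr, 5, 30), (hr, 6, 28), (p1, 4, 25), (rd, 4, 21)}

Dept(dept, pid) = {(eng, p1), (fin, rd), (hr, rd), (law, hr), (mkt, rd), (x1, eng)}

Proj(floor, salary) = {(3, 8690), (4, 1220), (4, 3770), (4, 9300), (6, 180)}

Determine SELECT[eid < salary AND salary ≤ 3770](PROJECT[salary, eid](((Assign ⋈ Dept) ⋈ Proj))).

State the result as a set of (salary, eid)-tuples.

{(1220, 21), (1220, 25), (180, 28), (3770, 21), (3770, 25)}

Joining Assign and Dept on pid yields {(hr, 3, 10, law), (hr, 3, 34, law), (hr, 5, 30, law), (hr, 6, 28, law), (p1, 4, 25, eng), (rd, 4, 21, fin), (rd, 4, 21, hr), (rd, 4, 21, mkt)}.
Joining (Assign ⋈ Dept) and Proj on floor yields {(hr, 3, 10, law, 8690), (hr, 3, 34, law, 8690), (hr, 6, 28, law, 180), (p1, 4, 25, eng, 1220), (p1, 4, 25, eng, 3770), (p1, 4, 25, eng, 9300), (rd, 4, 21, fin, 1220), (rd, 4, 21, fin, 3770), (rd, 4, 21, fin, 9300), (rd, 4, 21, hr, 1220), (rd, 4, 21, hr, 3770), (rd, 4, 21, hr, 9300), (rd, 4, 21, mkt, 1220), (rd, 4, 21, mkt, 3770), (rd, 4, 21, mkt, 9300)}.
π[salary, eid]: project onto (salary, eid) (6 duplicate(s) eliminated) → {(1220, 21), (1220, 25), (180, 28), (3770, 21), (3770, 25), (8690, 10), (8690, 34), (9300, 21), (9300, 25)}
Filtering on eid < salary AND salary ≤ 3770 leaves {(1220, 21), (1220, 25), (180, 28), (3770, 21), (3770, 25)}.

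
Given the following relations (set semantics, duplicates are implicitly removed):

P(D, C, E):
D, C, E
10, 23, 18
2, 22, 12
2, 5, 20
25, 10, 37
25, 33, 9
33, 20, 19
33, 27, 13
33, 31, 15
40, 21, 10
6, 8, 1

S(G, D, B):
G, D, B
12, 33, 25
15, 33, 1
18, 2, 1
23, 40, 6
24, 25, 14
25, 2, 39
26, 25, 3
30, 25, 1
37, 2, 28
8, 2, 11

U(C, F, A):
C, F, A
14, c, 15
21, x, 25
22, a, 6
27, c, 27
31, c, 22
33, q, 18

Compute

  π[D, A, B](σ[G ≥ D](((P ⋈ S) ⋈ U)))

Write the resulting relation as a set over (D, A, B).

{(2, 6, 1), (2, 6, 11), (2, 6, 28), (2, 6, 39), (25, 18, 1), (25, 18, 3)}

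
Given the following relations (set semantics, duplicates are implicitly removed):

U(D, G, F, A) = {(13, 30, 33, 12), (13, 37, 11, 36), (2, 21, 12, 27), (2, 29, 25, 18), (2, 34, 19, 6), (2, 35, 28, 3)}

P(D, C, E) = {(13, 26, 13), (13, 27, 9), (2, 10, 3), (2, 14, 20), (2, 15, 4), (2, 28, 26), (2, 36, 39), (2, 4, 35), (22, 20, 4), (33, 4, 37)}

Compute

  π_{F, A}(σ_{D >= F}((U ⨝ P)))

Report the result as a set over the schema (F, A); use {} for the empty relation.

Joining U and P on D yields {(13, 30, 33, 12, 26, 13), (13, 30, 33, 12, 27, 9), (13, 37, 11, 36, 26, 13), (13, 37, 11, 36, 27, 9), (2, 21, 12, 27, 10, 3), (2, 21, 12, 27, 14, 20), (2, 21, 12, 27, 15, 4), (2, 21, 12, 27, 28, 26), (2, 21, 12, 27, 36, 39), (2, 21, 12, 27, 4, 35), (2, 29, 25, 18, 10, 3), (2, 29, 25, 18, 14, 20), (2, 29, 25, 18, 15, 4), (2, 29, 25, 18, 28, 26), (2, 29, 25, 18, 36, 39), (2, 29, 25, 18, 4, 35), (2, 34, 19, 6, 10, 3), (2, 34, 19, 6, 14, 20), (2, 34, 19, 6, 15, 4), (2, 34, 19, 6, 28, 26), (2, 34, 19, 6, 36, 39), (2, 34, 19, 6, 4, 35), (2, 35, 28, 3, 10, 3), (2, 35, 28, 3, 14, 20), (2, 35, 28, 3, 15, 4), (2, 35, 28, 3, 28, 26), (2, 35, 28, 3, 36, 39), (2, 35, 28, 3, 4, 35)}.
Selection D >= F: {(13, 37, 11, 36, 26, 13), (13, 37, 11, 36, 27, 9)}
Keep only column(s) F, A (1 duplicate(s) eliminated): {(11, 36)}

{(11, 36)}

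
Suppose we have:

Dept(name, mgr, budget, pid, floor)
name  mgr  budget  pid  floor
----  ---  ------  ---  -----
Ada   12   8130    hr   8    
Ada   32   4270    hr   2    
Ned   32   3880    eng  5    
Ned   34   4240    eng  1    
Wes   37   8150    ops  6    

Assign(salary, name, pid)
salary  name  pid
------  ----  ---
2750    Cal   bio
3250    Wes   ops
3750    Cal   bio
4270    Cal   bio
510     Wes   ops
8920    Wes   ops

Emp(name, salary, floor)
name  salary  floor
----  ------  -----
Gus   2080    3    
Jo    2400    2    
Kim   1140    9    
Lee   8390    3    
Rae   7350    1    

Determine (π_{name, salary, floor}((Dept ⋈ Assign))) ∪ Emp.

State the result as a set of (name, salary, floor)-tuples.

{(Gus, 2080, 3), (Jo, 2400, 2), (Kim, 1140, 9), (Lee, 8390, 3), (Rae, 7350, 1), (Wes, 3250, 6), (Wes, 510, 6), (Wes, 8920, 6)}

Joining Dept and Assign on name, pid yields {(Wes, 37, 8150, ops, 6, 3250), (Wes, 37, 8150, ops, 6, 510), (Wes, 37, 8150, ops, 6, 8920)}.
Keep only column(s) name, salary, floor: {(Wes, 3250, 6), (Wes, 510, 6), (Wes, 8920, 6)}
Taking the union: {(Gus, 2080, 3), (Jo, 2400, 2), (Kim, 1140, 9), (Lee, 8390, 3), (Rae, 7350, 1), (Wes, 3250, 6), (Wes, 510, 6), (Wes, 8920, 6)}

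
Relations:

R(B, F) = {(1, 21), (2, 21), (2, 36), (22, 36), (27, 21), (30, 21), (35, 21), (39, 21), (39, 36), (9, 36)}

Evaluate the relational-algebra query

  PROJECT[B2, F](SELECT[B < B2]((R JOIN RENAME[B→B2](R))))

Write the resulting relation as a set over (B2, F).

ρ[B→B2]: schema becomes (B2, F); tuples unchanged.
R ⋈ RENAME[B→B2](R) (natural join on F): {(1, 21, 1), (1, 21, 2), (1, 21, 27), (1, 21, 30), (1, 21, 35), (1, 21, 39), (2, 21, 1), (2, 21, 2), (2, 21, 27), (2, 21, 30), (2, 21, 35), (2, 21, 39), (2, 36, 2), (2, 36, 22), (2, 36, 39), (2, 36, 9), (22, 36, 2), (22, 36, 22), (22, 36, 39), (22, 36, 9), (27, 21, 1), (27, 21, 2), (27, 21, 27), (27, 21, 30), (27, 21, 35), (27, 21, 39), (30, 21, 1), (30, 21, 2), (30, 21, 27), (30, 21, 30), (30, 21, 35), (30, 21, 39), (35, 21, 1), (35, 21, 2), (35, 21, 27), (35, 21, 30), (35, 21, 35), (35, 21, 39), (39, 21, 1), (39, 21, 2), (39, 21, 27), (39, 21, 30), (39, 21, 35), (39, 21, 39), (39, 36, 2), (39, 36, 22), (39, 36, 39), (39, 36, 9), (9, 36, 2), (9, 36, 22), (9, 36, 39), (9, 36, 9)}
Apply σ_{B < B2}; surviving tuples: {(1, 21, 2), (1, 21, 27), (1, 21, 30), (1, 21, 35), (1, 21, 39), (2, 21, 27), (2, 21, 30), (2, 21, 35), (2, 21, 39), (2, 36, 22), (2, 36, 39), (2, 36, 9), (22, 36, 39), (27, 21, 30), (27, 21, 35), (27, 21, 39), (30, 21, 35), (30, 21, 39), (35, 21, 39), (9, 36, 22), (9, 36, 39)}
Keep only column(s) B2, F (13 duplicate(s) eliminated): {(2, 21), (22, 36), (27, 21), (30, 21), (35, 21), (39, 21), (39, 36), (9, 36)}

{(2, 21), (22, 36), (27, 21), (30, 21), (35, 21), (39, 21), (39, 36), (9, 36)}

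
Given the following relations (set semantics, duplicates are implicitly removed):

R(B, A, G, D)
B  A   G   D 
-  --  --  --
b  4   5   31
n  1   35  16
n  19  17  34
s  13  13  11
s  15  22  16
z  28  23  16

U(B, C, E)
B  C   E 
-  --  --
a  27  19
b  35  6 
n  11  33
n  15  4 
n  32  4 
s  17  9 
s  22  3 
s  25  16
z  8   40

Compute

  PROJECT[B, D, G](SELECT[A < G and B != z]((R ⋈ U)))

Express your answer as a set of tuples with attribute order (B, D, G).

R ⋈ U (natural join on B): {(b, 4, 5, 31, 35, 6), (n, 1, 35, 16, 11, 33), (n, 1, 35, 16, 15, 4), (n, 1, 35, 16, 32, 4), (n, 19, 17, 34, 11, 33), (n, 19, 17, 34, 15, 4), (n, 19, 17, 34, 32, 4), (s, 13, 13, 11, 17, 9), (s, 13, 13, 11, 22, 3), (s, 13, 13, 11, 25, 16), (s, 15, 22, 16, 17, 9), (s, 15, 22, 16, 22, 3), (s, 15, 22, 16, 25, 16), (z, 28, 23, 16, 8, 40)}
Filtering on A < G and B != z leaves {(b, 4, 5, 31, 35, 6), (n, 1, 35, 16, 11, 33), (n, 1, 35, 16, 15, 4), (n, 1, 35, 16, 32, 4), (s, 15, 22, 16, 17, 9), (s, 15, 22, 16, 22, 3), (s, 15, 22, 16, 25, 16)}.
π_{B, D, G} gives {(b, 31, 5), (n, 16, 35), (s, 16, 22)} (4 duplicate(s) eliminated).

{(b, 31, 5), (n, 16, 35), (s, 16, 22)}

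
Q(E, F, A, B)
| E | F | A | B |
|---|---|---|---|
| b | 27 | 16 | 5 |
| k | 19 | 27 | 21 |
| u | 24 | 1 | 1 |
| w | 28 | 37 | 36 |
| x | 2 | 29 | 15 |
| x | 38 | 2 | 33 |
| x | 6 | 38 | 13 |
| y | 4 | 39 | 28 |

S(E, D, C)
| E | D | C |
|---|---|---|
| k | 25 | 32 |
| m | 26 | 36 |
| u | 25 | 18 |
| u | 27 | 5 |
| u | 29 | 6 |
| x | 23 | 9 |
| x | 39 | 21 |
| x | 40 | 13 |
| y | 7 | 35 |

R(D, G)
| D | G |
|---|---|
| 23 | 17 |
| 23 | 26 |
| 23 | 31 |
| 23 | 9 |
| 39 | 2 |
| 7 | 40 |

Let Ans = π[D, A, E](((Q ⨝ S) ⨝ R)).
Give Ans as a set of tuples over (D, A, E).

Natural join on E: {(k, 19, 27, 21, 25, 32), (u, 24, 1, 1, 25, 18), (u, 24, 1, 1, 27, 5), (u, 24, 1, 1, 29, 6), (x, 2, 29, 15, 23, 9), (x, 2, 29, 15, 39, 21), (x, 2, 29, 15, 40, 13), (x, 38, 2, 33, 23, 9), (x, 38, 2, 33, 39, 21), (x, 38, 2, 33, 40, 13), (x, 6, 38, 13, 23, 9), (x, 6, 38, 13, 39, 21), (x, 6, 38, 13, 40, 13), (y, 4, 39, 28, 7, 35)}
Natural join on D: {(x, 2, 29, 15, 23, 9, 17), (x, 2, 29, 15, 23, 9, 26), (x, 2, 29, 15, 23, 9, 31), (x, 2, 29, 15, 23, 9, 9), (x, 2, 29, 15, 39, 21, 2), (x, 38, 2, 33, 23, 9, 17), (x, 38, 2, 33, 23, 9, 26), (x, 38, 2, 33, 23, 9, 31), (x, 38, 2, 33, 23, 9, 9), (x, 38, 2, 33, 39, 21, 2), (x, 6, 38, 13, 23, 9, 17), (x, 6, 38, 13, 23, 9, 26), (x, 6, 38, 13, 23, 9, 31), (x, 6, 38, 13, 23, 9, 9), (x, 6, 38, 13, 39, 21, 2), (y, 4, 39, 28, 7, 35, 40)}
π_{D, A, E} gives {(23, 2, x), (23, 29, x), (23, 38, x), (39, 2, x), (39, 29, x), (39, 38, x), (7, 39, y)} (9 duplicate(s) eliminated).

{(23, 2, x), (23, 29, x), (23, 38, x), (39, 2, x), (39, 29, x), (39, 38, x), (7, 39, y)}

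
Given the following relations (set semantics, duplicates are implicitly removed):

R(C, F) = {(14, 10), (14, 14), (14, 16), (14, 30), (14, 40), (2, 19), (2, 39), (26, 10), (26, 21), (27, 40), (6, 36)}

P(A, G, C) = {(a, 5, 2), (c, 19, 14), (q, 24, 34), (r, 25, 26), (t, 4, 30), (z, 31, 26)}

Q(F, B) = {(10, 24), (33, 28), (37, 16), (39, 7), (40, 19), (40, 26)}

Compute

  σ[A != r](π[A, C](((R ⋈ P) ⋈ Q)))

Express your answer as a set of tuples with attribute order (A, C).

Natural join on C: {(14, 10, c, 19), (14, 14, c, 19), (14, 16, c, 19), (14, 30, c, 19), (14, 40, c, 19), (2, 19, a, 5), (2, 39, a, 5), (26, 10, r, 25), (26, 10, z, 31), (26, 21, r, 25), (26, 21, z, 31)}
Natural join on F: {(14, 10, c, 19, 24), (14, 40, c, 19, 19), (14, 40, c, 19, 26), (2, 39, a, 5, 7), (26, 10, r, 25, 24), (26, 10, z, 31, 24)}
Keep only column(s) A, C (2 duplicate(s) eliminated): {(a, 2), (c, 14), (r, 26), (z, 26)}
Apply σ_{A != r}; surviving tuples: {(a, 2), (c, 14), (z, 26)}

{(a, 2), (c, 14), (z, 26)}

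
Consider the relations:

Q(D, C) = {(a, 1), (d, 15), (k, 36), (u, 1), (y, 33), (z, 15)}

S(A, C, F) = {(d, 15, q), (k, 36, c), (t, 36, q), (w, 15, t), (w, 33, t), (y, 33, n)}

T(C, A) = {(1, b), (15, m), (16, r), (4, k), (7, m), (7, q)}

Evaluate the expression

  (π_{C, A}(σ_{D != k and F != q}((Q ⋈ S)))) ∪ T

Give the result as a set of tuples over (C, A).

{(1, b), (15, m), (15, w), (16, r), (33, w), (33, y), (4, k), (7, m), (7, q)}

Natural join on C: {(d, 15, d, q), (d, 15, w, t), (k, 36, k, c), (k, 36, t, q), (y, 33, w, t), (y, 33, y, n), (z, 15, d, q), (z, 15, w, t)}
Apply σ_{D != k and F != q}; surviving tuples: {(d, 15, w, t), (y, 33, w, t), (y, 33, y, n), (z, 15, w, t)}
Keep only column(s) C, A (1 duplicate(s) eliminated): {(15, w), (33, w), (33, y)}
Set union of the two operands is {(1, b), (15, m), (15, w), (16, r), (33, w), (33, y), (4, k), (7, m), (7, q)}.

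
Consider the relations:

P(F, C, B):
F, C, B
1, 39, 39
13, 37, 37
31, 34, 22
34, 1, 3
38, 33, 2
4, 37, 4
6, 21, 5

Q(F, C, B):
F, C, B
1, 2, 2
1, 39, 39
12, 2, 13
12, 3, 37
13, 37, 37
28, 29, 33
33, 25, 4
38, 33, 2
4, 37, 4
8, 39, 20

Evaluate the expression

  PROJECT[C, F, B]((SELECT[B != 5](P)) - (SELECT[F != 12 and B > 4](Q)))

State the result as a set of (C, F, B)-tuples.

{(1, 34, 3), (33, 38, 2), (34, 31, 22), (37, 4, 4)}

σ[B != 5]: keep tuples satisfying B != 5 → {(1, 39, 39), (13, 37, 37), (31, 34, 22), (34, 1, 3), (38, 33, 2), (4, 37, 4)}
σ[F != 12 and B > 4]: keep tuples satisfying F != 12 and B > 4 → {(1, 39, 39), (13, 37, 37), (28, 29, 33), (8, 39, 20)}
Difference: {(1, 39, 39), (13, 37, 37), (31, 34, 22), (34, 1, 3), (38, 33, 2), (4, 37, 4)} with {(1, 39, 39), (13, 37, 37), (28, 29, 33), (8, 39, 20)} → {(31, 34, 22), (34, 1, 3), (38, 33, 2), (4, 37, 4)}
Keep only column(s) C, F, B: {(1, 34, 3), (33, 38, 2), (34, 31, 22), (37, 4, 4)}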